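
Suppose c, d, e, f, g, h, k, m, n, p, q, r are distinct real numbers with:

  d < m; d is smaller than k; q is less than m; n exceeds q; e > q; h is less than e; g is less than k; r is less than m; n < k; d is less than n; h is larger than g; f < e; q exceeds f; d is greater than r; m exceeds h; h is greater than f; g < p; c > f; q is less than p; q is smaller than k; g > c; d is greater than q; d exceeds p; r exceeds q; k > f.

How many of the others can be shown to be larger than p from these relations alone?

4

The elements the relations force above p are d, m, n, k — no chain reaches any other.
That is 4.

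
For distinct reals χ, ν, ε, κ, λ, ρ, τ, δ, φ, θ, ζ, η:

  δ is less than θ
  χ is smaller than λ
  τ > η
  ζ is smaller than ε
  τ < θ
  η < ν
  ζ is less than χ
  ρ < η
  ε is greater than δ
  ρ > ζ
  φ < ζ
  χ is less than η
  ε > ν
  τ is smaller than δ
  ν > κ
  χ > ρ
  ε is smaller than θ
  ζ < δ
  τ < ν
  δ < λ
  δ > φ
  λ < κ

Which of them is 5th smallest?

η

The consecutive relations fix a unique order: φ < ζ < ρ < χ < η < τ < δ < λ < κ < ν < ε < θ.
The 5th smallest is η.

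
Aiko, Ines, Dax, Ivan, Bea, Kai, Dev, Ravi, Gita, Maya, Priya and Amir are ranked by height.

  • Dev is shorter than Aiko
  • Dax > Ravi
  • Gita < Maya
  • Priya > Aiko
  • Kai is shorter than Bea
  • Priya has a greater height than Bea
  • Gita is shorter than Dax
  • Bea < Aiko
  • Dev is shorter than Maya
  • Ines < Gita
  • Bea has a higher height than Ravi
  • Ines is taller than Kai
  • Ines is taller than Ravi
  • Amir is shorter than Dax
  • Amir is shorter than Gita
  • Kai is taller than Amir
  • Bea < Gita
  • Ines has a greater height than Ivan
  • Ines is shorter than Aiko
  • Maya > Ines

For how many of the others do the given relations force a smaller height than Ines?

The elements the relations force below Ines are Ravi, Ivan, Amir, Kai — no chain reaches any other.
That is 4.

4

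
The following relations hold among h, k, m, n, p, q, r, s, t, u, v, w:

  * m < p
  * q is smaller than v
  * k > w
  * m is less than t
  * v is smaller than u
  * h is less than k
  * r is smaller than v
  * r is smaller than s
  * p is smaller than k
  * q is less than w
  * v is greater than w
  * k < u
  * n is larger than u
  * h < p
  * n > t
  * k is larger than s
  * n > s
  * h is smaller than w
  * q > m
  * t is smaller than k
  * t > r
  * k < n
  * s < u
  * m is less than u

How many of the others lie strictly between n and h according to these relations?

5

The relations place h below n. An element lies strictly between them when it is forced above h and also forced below n.
Above h: {p, w, v, k, u}. Below n: {m, q, r, t, p, w, s, v, k, u}.
Intersection: {p, w, v, k, u} — 5.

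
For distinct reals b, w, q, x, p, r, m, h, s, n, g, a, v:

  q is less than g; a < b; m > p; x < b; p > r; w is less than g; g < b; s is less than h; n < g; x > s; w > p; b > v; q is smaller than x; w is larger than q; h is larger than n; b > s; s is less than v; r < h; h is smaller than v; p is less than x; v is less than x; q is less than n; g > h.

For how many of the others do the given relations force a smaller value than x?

From x the given relations immediately reach q, s, p, v.
From those, r, h — 6 in total.
From those, n — 7 in total.
Nothing else is reachable below x; 7 in all.

7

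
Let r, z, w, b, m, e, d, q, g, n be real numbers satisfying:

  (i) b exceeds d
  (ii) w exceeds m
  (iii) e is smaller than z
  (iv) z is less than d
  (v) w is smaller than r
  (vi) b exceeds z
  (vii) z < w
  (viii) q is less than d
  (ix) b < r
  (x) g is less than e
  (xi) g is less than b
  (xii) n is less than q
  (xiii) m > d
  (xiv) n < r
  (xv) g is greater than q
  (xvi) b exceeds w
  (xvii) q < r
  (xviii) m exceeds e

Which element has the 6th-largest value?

Chaining the given pairs: n < q < g < e < z < d < m < w < b < r.
Counting 6 from the largest end gives z.

z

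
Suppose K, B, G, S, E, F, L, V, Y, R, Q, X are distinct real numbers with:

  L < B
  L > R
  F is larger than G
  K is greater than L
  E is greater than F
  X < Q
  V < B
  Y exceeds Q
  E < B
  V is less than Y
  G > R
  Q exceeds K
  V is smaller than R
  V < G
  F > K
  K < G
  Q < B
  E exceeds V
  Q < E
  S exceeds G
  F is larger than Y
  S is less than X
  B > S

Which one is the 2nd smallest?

The consecutive relations fix a unique order: V < R < L < K < G < S < X < Q < Y < F < E < B.
The 2nd smallest is R.

R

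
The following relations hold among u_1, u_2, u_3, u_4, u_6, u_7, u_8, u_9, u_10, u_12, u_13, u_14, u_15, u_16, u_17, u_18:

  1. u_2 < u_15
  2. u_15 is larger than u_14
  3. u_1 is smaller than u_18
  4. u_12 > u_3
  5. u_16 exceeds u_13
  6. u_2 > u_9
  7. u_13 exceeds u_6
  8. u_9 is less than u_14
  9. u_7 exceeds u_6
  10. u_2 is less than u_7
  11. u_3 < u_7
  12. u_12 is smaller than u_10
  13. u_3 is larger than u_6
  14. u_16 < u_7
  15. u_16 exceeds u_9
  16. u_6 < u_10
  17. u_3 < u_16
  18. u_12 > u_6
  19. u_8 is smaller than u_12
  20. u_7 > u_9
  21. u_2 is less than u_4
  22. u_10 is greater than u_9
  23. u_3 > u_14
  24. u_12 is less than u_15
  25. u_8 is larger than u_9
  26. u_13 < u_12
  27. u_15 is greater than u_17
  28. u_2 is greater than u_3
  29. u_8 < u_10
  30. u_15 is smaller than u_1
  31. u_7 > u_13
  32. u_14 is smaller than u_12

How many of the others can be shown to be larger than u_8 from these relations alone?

5

The elements the relations force above u_8 are u_12, u_15, u_1, u_18, u_10 — no chain reaches any other.
That is 5.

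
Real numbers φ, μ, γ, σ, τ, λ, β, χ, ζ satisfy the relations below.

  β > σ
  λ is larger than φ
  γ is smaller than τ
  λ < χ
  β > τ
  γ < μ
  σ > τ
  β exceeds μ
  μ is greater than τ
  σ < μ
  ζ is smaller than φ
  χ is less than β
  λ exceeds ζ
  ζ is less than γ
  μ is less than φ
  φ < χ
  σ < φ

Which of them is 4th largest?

φ

Chaining the given pairs: ζ < γ < τ < σ < μ < φ < λ < χ < β.
Counting 4 from the largest end gives φ.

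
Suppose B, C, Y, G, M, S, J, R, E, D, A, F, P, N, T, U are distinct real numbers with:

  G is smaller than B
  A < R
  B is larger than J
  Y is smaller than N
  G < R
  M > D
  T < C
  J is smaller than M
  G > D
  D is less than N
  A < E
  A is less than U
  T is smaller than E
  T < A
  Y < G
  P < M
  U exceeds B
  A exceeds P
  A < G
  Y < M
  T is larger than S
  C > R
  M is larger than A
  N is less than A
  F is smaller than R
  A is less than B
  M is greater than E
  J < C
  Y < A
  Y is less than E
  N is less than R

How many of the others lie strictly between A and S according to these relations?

The relations place S below A. An element lies strictly between them when it is forced above S and also forced below A.
Above S: {T, G, R, E, C, B, M, U}. Below A: {Y, T, P, D, N}.
Intersection: {T} — 1.

1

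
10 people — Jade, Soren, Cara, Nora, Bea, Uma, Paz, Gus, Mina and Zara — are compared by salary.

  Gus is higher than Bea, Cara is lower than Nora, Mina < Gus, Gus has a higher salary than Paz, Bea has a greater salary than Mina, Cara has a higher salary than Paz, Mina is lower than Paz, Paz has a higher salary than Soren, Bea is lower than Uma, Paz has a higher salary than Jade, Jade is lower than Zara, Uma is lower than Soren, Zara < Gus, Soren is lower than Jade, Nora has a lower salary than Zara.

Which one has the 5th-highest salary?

Paz

Piecing the relations together gives one ordering: Mina < Bea < Uma < Soren < Jade < Paz < Cara < Nora < Zara < Gus.
Counting 5 from the largest end gives Paz.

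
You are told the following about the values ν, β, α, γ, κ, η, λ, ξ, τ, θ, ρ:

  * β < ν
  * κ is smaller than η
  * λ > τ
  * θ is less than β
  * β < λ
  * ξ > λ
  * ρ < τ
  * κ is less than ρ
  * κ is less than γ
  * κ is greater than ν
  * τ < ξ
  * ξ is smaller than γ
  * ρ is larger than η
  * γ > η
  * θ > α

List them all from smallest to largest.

Each adjacent pair is fixed by a given relation: α < θ; θ < β; β < ν; ν < κ; κ < η; η < ρ; ρ < τ; τ < λ; λ < ξ; ξ < γ. Chaining them end to end gives the full order.

α < θ < β < ν < κ < η < ρ < τ < λ < ξ < γ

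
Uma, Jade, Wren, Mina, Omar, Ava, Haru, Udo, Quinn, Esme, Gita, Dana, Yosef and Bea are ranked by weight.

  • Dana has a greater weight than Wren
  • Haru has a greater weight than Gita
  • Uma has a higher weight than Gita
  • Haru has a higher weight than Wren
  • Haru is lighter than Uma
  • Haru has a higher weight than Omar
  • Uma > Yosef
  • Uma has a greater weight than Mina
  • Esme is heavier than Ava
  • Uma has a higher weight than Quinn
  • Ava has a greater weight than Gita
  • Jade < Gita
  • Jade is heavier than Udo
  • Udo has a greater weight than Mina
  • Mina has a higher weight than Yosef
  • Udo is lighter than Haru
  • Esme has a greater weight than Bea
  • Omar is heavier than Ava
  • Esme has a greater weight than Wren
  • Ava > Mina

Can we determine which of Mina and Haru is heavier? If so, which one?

Haru

The relevant relations are Mina < Udo; Udo < Jade; Jade < Gita; Gita < Ava; Ava < Omar; Omar < Haru.
Chaining these gives Mina < Udo < Jade < Gita < Ava < Omar < Haru.
So Haru is heavier.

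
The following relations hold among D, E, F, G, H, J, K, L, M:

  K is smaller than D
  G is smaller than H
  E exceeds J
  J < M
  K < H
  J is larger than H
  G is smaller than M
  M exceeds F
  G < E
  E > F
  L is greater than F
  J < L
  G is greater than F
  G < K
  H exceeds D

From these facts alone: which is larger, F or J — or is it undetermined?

J

F < G and G < K give F < K.
Then K < D extends the chain to D.
With D < H: F < G < K < D < H.
With H < J: F < G < K < D < H < J.
So J is larger.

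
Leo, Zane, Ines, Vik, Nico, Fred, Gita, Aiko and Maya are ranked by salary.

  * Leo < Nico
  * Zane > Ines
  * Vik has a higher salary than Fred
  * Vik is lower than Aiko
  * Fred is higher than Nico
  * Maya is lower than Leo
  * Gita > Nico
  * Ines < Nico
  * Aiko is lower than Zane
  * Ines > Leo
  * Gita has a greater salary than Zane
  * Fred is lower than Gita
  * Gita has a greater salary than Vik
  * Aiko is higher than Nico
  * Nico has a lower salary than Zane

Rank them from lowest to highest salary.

Each adjacent pair is fixed by a given relation: Maya < Leo; Leo < Ines; Ines < Nico; Nico < Fred; Fred < Vik; Vik < Aiko; Aiko < Zane; Zane < Gita. Chaining them end to end gives the full order.

Maya < Leo < Ines < Nico < Fred < Vik < Aiko < Zane < Gita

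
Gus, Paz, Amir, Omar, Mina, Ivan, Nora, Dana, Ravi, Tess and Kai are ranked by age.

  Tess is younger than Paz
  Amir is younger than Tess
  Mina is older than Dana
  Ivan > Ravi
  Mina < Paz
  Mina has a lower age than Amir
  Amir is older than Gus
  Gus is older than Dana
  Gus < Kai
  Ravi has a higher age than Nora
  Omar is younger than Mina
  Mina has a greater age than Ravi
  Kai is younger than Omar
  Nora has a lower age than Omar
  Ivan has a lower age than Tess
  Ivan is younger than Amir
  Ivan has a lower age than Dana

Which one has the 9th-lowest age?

Amir

Chaining the given pairs: Nora < Ravi < Ivan < Dana < Gus < Kai < Omar < Mina < Amir < Tess < Paz.
The 9th smallest is Amir.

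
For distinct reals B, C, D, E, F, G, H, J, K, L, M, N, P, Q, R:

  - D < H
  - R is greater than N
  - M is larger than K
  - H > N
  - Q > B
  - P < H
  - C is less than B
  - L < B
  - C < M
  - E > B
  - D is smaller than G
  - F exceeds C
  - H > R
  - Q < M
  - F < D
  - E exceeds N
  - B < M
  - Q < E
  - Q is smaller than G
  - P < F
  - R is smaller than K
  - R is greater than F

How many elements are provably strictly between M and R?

Chaining upward from R reaches: H, K.
Chaining downward from M reaches: P, C, L, F, N, B, Q, K.
Strictly between R and M are those in both lists: K — 1 element.

1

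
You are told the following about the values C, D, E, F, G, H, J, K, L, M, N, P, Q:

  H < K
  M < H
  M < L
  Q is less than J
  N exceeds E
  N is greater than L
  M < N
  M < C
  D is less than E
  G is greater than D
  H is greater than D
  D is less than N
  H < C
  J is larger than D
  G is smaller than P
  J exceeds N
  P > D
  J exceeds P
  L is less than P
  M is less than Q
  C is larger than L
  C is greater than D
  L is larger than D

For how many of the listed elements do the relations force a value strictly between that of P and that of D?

The relations place D below P. An element lies strictly between them when it is forced above D and also forced below P.
Above D: {E, L, N, H, G, C, K, J}. Below P: {M, L, G}.
Intersection: {L, G} — 2.

2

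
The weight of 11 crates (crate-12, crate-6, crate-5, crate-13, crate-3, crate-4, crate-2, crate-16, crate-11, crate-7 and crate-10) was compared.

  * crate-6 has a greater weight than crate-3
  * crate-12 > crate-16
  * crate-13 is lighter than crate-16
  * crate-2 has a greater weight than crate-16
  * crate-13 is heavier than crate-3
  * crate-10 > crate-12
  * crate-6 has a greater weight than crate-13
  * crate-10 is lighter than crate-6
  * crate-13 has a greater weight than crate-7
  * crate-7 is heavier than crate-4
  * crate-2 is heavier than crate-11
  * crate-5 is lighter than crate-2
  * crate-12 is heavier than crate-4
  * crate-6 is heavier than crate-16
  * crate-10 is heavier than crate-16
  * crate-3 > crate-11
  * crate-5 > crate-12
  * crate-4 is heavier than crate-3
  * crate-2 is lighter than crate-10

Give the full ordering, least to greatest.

The consecutive links are each given: crate-11 < crate-3; crate-3 < crate-4; crate-4 < crate-7; crate-7 < crate-13; crate-13 < crate-16; crate-16 < crate-12; crate-12 < crate-5; crate-5 < crate-2; crate-2 < crate-10; crate-10 < crate-6.

crate-11 < crate-3 < crate-4 < crate-7 < crate-13 < crate-16 < crate-12 < crate-5 < crate-2 < crate-10 < crate-6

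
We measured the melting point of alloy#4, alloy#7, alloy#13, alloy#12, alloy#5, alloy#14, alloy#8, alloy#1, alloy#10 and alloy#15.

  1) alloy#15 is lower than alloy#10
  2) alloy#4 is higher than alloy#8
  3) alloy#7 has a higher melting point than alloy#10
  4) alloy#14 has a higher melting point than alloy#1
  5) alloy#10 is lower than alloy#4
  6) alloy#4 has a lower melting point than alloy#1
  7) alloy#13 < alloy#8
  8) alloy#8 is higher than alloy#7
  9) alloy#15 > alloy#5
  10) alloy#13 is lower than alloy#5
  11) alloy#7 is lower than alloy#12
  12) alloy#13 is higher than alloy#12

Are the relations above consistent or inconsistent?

We have alloy#13 < alloy#5 stated directly, yet also alloy#5 < alloy#15 < alloy#10 < alloy#7 < alloy#12 < alloy#13 by chaining the others — so alloy#5 < alloy#13. Contradiction.

inconsistent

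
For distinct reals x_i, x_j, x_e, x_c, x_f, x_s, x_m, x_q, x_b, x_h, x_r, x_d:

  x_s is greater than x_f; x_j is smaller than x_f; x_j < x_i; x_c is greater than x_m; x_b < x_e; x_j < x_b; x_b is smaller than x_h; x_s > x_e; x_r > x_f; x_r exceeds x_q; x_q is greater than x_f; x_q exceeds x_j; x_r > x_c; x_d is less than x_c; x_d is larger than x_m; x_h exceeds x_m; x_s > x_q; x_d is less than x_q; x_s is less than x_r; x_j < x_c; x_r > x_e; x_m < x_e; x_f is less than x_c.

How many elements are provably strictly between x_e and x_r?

1

The relations place x_e below x_r. An element lies strictly between them when it is forced above x_e and also forced below x_r.
Above x_e: {x_s}. Below x_r: {x_j, x_f, x_m, x_b, x_d, x_c, x_q, x_s}.
Intersection: {x_s} — 1.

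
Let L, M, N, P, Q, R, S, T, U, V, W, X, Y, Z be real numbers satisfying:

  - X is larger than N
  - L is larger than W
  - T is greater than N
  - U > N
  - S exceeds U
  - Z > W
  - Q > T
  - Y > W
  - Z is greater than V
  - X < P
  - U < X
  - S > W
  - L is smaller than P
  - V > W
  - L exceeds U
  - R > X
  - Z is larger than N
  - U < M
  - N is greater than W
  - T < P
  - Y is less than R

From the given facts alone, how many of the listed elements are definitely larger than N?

10

The elements the relations force above N are U, X, L, T, M, P, Q, R, S, Z — no chain reaches any other.
That is 10.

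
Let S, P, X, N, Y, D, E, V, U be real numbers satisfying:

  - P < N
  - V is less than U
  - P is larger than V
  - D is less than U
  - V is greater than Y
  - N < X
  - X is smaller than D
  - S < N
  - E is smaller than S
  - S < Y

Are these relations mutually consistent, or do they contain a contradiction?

The single ordering E < S < Y < V < P < N < X < D < U satisfies every listed relation, so no contradiction arises.

consistent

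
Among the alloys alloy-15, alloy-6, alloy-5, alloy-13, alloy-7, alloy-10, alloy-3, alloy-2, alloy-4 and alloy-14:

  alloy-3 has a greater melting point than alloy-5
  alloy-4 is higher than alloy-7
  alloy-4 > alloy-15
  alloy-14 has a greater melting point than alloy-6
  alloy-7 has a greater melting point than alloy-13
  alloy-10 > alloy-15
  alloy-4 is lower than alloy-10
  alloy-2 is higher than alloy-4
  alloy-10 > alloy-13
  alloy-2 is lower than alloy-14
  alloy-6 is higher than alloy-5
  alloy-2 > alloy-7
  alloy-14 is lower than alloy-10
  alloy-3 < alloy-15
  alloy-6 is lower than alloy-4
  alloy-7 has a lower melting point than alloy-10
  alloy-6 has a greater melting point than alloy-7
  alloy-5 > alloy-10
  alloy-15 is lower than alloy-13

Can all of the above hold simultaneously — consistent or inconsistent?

We have alloy-10 < alloy-5 stated directly, yet also alloy-5 < alloy-3 < alloy-15 < alloy-13 < alloy-7 < alloy-6 < alloy-4 < alloy-2 < alloy-14 < alloy-10 by chaining the others — so alloy-5 < alloy-10. Contradiction.

inconsistent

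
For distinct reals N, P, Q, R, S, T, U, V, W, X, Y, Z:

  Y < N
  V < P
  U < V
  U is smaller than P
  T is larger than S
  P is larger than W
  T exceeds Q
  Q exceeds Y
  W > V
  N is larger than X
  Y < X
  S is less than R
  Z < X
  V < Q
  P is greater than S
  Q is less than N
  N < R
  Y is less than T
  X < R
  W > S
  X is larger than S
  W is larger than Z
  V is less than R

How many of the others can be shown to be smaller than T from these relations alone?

The elements the relations force below T are Y, S, U, V, Q — no chain reaches any other.
That is 5.

5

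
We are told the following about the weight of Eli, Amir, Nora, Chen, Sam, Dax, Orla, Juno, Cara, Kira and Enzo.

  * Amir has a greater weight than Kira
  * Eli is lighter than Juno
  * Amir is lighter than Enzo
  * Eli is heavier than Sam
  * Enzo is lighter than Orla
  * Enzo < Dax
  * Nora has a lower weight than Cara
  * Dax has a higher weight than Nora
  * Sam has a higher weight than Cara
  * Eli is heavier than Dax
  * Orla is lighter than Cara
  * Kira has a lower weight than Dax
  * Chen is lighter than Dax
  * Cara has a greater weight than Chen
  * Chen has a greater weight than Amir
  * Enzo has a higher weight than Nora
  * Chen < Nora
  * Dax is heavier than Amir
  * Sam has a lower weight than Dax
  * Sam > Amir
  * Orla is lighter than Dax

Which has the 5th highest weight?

Cara

Piecing the relations together gives one ordering: Kira < Amir < Chen < Nora < Enzo < Orla < Cara < Sam < Dax < Eli < Juno.
Counting 5 from the largest end gives Cara.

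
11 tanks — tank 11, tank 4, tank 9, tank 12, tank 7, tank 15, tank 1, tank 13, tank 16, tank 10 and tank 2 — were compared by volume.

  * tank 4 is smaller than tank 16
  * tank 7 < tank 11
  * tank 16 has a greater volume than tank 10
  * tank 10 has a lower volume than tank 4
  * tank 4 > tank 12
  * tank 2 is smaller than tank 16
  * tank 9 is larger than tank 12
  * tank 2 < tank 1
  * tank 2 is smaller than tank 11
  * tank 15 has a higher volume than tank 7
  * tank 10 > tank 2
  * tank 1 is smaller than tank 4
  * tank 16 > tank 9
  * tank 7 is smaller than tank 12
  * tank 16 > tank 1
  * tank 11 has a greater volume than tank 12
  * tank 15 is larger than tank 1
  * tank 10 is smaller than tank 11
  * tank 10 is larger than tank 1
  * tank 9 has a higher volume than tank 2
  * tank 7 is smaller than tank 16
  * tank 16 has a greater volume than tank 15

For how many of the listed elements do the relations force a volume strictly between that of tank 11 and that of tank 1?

The relations place tank 1 below tank 11. An element lies strictly between them when it is forced above tank 1 and also forced below tank 11.
Above tank 1: {tank 10, tank 4, tank 15, tank 16}. Below tank 11: {tank 2, tank 10, tank 7, tank 12}.
Intersection: {tank 10} — 1.

1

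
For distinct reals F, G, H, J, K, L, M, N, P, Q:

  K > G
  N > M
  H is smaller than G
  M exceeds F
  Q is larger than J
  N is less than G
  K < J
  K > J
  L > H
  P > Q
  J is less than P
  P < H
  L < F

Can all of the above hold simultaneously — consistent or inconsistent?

inconsistent

Chaining the given relations yields J < Q < P < H < L < F < M < N < G < K, so J < K. But one relation states K < J. These cannot both hold.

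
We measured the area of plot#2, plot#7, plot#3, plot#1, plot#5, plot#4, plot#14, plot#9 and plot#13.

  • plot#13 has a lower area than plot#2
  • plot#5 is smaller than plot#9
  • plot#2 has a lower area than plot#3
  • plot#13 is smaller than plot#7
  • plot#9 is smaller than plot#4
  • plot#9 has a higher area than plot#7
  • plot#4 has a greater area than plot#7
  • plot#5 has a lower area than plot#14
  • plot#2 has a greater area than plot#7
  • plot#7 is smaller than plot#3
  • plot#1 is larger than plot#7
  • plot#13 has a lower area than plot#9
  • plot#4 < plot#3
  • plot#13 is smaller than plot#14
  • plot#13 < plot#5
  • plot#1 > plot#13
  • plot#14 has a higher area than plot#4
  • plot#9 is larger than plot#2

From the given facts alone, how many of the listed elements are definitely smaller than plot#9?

4

The elements the relations force below plot#9 are plot#13, plot#7, plot#2, plot#5 — no chain reaches any other.
That is 4.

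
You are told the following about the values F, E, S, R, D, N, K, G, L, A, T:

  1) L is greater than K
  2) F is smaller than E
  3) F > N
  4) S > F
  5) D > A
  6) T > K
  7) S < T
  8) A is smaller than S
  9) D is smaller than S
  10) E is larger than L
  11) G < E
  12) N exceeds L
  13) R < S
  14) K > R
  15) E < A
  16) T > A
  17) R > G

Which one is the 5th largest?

E

The consecutive relations fix a unique order: G < R < K < L < N < F < E < A < D < S < T.
The 5th largest is E.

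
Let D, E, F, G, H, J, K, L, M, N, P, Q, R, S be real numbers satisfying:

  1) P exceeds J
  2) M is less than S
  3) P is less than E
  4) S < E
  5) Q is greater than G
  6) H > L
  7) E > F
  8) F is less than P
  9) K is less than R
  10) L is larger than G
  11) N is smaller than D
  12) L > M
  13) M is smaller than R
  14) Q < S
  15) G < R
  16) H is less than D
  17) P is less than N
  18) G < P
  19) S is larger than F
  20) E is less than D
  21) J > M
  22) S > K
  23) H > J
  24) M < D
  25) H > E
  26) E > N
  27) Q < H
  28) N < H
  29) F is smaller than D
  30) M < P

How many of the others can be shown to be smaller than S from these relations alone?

From S the given relations immediately reach K, F, M, Q.
From those, G — 5 in total.
No other element is forced below S by the given relations, so the count is 5.

5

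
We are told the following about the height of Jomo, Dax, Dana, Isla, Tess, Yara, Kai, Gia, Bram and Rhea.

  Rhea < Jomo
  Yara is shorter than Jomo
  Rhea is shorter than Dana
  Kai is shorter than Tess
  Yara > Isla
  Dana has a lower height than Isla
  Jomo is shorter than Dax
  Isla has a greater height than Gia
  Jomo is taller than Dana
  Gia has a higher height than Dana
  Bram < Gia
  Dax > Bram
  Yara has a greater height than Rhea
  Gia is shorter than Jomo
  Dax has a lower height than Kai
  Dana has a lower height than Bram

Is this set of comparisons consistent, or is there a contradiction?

consistent

The single ordering Rhea < Dana < Bram < Gia < Isla < Yara < Jomo < Dax < Kai < Tess satisfies every listed relation, so no contradiction arises.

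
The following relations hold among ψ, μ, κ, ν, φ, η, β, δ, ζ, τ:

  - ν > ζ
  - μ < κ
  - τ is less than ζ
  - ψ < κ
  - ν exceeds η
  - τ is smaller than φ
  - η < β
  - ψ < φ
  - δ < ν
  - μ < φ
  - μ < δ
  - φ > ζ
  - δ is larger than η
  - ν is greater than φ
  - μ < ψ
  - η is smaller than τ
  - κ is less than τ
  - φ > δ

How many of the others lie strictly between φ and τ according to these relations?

1

The relations place τ below φ. An element lies strictly between them when it is forced above τ and also forced below φ.
Above τ: {ζ, ν}. Below φ: {μ, η, ψ, κ, δ, ζ}.
Intersection: {ζ} — 1.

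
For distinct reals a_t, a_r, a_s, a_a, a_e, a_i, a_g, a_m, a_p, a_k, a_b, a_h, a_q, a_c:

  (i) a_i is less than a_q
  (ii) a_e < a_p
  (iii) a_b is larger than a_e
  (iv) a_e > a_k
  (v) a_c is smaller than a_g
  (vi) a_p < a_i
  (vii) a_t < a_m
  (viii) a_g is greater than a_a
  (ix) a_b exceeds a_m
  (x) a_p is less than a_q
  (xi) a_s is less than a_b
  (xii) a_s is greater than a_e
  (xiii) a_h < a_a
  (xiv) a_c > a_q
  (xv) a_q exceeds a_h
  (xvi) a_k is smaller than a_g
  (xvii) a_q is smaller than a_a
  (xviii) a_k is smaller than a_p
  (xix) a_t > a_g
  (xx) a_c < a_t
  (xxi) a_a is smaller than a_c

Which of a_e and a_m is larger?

a_m

a_e < a_p and a_p < a_i give a_e < a_i.
With a_i < a_q: a_e < a_p < a_i < a_q.
With a_q < a_a: a_e < a_p < a_i < a_q < a_a.
Then a_a < a_c extends the chain to a_c.
Then a_c < a_g extends the chain to a_g.
Then a_g < a_t extends the chain to a_t.
With a_t < a_m: a_e < a_p < a_i < a_q < a_a < a_c < a_g < a_t < a_m.
So a_e < a_m; a_m is the larger of the two.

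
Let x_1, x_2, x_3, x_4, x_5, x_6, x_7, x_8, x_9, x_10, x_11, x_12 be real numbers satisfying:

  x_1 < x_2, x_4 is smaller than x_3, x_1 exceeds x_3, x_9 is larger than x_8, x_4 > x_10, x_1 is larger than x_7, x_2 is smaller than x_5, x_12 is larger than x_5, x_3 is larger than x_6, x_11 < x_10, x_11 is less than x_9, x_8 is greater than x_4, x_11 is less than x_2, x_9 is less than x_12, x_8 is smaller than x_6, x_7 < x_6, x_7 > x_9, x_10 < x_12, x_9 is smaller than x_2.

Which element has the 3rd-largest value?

x_2

The consecutive relations fix a unique order: x_11 < x_10 < x_4 < x_8 < x_9 < x_7 < x_6 < x_3 < x_1 < x_2 < x_5 < x_12.
The 3rd largest is x_2.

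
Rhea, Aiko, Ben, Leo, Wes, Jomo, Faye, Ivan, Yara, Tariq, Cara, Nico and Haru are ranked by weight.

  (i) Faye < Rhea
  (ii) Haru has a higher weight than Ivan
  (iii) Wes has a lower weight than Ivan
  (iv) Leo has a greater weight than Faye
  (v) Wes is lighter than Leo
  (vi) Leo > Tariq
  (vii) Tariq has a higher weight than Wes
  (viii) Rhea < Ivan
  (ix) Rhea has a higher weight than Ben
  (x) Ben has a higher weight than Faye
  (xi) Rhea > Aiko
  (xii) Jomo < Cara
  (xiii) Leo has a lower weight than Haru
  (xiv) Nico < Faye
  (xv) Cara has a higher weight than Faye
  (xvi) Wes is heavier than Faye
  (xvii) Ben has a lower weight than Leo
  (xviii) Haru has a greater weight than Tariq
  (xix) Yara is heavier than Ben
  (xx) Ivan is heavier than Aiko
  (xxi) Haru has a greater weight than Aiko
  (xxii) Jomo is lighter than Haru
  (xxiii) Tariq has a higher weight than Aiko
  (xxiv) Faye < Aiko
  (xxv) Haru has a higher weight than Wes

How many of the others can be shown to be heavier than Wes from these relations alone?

4

The elements the relations force above Wes are Tariq, Ivan, Leo, Haru — no chain reaches any other.
That is 4.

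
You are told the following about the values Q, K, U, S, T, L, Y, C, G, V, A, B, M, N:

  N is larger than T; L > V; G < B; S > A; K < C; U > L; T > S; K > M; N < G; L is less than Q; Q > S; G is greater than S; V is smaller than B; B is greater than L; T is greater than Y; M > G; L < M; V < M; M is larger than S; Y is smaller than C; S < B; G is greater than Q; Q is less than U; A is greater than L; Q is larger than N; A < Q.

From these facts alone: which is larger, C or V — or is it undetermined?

Chaining the given relations: V < L < A < S < T < N < Q < G < M < K < C.
So C is larger.

C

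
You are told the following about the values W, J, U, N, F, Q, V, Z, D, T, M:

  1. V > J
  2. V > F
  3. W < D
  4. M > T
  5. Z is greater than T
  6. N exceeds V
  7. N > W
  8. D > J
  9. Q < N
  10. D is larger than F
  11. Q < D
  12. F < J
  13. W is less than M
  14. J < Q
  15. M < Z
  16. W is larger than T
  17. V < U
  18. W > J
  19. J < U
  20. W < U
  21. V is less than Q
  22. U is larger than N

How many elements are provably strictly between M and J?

Chaining upward from J reaches: V, Q, W, D, Z, N, U.
Chaining downward from M reaches: T, F, W.
Strictly between J and M are those in both lists: W — 1 element.

1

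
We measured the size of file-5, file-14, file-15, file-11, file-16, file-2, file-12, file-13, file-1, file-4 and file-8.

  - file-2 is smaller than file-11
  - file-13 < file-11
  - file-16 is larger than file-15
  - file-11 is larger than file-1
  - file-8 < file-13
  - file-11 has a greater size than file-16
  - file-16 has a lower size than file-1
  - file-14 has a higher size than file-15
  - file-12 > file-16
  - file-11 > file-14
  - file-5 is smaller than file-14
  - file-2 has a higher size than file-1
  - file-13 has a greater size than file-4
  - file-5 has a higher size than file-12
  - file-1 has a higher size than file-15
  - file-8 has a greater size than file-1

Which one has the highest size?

file-11

file-4 is not greatest since file-4 < file-13; file-15 is not greatest since file-15 < file-1; file-16 is not greatest since file-16 < file-12; file-1 is not greatest since file-1 < file-2; file-12 is not greatest since file-12 < file-5; file-5 is not greatest since file-5 < file-14; file-8 is not greatest since file-8 < file-13; file-2 is not greatest since file-2 < file-11; file-14 is not greatest since file-14 < file-11; file-13 is not greatest since file-13 < file-11.
Only file-11 has nothing above it, so file-11 is the highest size.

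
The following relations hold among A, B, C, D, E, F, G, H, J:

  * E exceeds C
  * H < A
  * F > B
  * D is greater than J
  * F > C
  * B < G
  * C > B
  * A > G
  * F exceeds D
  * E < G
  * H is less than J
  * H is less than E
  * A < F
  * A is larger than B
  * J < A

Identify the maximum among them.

F

Chaining downward from F: directly below it, B, C, D, A; then H, G, J; then E.
That covers every other element, and nothing is given above F, so F is the maximum.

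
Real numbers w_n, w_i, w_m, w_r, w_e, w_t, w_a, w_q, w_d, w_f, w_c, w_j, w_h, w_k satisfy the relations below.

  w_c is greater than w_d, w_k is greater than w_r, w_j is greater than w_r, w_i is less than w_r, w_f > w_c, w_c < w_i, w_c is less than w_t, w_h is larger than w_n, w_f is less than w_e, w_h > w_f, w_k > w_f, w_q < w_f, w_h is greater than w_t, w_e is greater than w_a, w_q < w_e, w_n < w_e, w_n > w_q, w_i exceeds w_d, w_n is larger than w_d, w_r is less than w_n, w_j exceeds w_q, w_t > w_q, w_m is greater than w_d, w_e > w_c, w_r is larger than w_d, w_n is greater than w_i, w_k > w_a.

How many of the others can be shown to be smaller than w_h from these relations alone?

8

Directly below w_h: w_f, w_n, w_t.
One step further: w_d, w_c, w_q, w_i, w_r (8 so far).
Nothing else is reachable below w_h; 8 in all.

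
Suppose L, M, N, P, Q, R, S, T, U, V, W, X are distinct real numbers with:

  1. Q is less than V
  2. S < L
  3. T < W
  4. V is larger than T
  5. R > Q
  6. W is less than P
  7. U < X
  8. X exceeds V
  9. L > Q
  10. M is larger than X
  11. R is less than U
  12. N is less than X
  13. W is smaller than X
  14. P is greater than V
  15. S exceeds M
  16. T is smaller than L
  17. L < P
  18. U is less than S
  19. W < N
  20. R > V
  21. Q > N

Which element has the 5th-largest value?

Chaining the given pairs: T < W < N < Q < V < R < U < X < M < S < L < P.
The 5th largest is X.

X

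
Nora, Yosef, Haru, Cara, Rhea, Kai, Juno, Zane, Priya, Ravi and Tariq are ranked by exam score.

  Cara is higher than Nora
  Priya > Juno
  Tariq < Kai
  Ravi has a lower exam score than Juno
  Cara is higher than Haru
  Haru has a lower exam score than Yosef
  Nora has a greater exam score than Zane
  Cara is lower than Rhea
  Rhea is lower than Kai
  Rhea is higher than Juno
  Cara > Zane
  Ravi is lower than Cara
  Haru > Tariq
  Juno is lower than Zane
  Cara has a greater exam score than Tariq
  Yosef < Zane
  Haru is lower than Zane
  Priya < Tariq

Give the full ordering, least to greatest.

Ravi < Juno < Priya < Tariq < Haru < Yosef < Zane < Nora < Cara < Rhea < Kai

Each adjacent pair is fixed by a given relation: Ravi < Juno; Juno < Priya; Priya < Tariq; Tariq < Haru; Haru < Yosef; Yosef < Zane; Zane < Nora; Nora < Cara; Cara < Rhea; Rhea < Kai. Chaining them end to end gives the full order.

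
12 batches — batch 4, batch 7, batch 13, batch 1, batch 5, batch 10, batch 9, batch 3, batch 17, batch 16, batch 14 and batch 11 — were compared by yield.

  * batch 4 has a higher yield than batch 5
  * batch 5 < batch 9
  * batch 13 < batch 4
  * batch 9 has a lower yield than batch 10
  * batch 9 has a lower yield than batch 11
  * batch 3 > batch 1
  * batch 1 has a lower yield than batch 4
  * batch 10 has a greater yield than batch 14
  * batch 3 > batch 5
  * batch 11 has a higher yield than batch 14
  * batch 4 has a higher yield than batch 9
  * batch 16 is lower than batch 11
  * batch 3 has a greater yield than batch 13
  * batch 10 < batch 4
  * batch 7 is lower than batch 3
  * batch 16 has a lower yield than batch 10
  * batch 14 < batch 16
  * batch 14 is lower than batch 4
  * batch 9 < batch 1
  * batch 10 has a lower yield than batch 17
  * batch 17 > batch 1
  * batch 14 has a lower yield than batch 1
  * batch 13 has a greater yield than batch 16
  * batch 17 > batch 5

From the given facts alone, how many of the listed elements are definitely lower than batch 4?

From batch 4 the given relations immediately reach batch 14, batch 13, batch 5, batch 9, batch 1, batch 10.
From those, batch 16 — 7 in total.
No other element is forced below batch 4 by the given relations, so the count is 7.

7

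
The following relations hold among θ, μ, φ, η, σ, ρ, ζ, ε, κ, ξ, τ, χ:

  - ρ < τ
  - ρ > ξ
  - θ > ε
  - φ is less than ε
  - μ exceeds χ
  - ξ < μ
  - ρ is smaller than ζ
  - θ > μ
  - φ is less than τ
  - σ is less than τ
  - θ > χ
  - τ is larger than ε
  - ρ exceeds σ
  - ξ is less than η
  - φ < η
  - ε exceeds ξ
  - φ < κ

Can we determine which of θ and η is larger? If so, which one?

undetermined

Following every chain through η: below η we get φ, ξ.
θ is not reached, and no chain runs the other way from θ to η.
So the given relations leave the order of η and θ undetermined.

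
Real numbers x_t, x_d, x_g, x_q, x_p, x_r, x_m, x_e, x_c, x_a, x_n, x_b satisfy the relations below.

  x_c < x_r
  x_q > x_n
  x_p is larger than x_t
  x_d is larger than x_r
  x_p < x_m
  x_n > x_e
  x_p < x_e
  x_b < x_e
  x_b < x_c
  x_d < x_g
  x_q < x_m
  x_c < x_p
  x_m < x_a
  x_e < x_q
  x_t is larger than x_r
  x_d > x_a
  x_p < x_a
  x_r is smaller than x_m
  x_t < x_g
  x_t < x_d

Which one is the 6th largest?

x_n

Chaining the given pairs: x_b < x_c < x_r < x_t < x_p < x_e < x_n < x_q < x_m < x_a < x_d < x_g.
Counting 6 from the largest end gives x_n.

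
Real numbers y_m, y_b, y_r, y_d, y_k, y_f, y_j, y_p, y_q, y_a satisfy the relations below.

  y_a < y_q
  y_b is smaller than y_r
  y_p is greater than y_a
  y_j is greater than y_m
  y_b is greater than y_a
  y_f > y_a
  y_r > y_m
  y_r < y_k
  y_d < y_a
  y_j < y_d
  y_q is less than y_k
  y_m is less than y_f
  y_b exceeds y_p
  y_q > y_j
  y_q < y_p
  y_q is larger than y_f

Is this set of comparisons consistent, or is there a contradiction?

Every relation is compatible with y_m < y_j < y_d < y_a < y_f < y_q < y_p < y_b < y_r < y_k; the set is consistent.

consistent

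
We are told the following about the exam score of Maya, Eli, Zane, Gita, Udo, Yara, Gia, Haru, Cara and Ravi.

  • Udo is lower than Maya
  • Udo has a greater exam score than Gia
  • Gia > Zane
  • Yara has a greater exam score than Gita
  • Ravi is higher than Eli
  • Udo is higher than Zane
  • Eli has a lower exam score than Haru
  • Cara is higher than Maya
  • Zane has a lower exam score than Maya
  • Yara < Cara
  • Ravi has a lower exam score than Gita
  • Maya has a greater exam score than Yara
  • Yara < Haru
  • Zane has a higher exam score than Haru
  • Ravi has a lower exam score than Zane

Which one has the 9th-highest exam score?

Chaining the given pairs: Eli < Ravi < Gita < Yara < Haru < Zane < Gia < Udo < Maya < Cara.
Counting 9 from the largest end gives Ravi.

Ravi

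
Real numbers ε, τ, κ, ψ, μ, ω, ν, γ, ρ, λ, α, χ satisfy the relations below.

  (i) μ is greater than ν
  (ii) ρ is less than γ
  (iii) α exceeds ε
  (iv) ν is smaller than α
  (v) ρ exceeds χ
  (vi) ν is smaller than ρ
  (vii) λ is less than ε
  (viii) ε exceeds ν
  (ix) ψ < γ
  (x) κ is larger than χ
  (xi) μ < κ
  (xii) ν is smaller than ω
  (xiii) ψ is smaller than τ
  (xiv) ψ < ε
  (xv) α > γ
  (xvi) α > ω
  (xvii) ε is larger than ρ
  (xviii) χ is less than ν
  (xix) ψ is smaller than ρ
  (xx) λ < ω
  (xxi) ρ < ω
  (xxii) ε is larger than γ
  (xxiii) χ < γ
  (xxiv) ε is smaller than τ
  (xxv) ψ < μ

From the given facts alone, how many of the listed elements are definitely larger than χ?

From χ the given relations immediately reach ν, ρ, κ, γ.
From those, μ, ω, ε, α — 8 in total.
From those, τ — 9 in total.
Nothing else is reachable above χ; 9 in all.

9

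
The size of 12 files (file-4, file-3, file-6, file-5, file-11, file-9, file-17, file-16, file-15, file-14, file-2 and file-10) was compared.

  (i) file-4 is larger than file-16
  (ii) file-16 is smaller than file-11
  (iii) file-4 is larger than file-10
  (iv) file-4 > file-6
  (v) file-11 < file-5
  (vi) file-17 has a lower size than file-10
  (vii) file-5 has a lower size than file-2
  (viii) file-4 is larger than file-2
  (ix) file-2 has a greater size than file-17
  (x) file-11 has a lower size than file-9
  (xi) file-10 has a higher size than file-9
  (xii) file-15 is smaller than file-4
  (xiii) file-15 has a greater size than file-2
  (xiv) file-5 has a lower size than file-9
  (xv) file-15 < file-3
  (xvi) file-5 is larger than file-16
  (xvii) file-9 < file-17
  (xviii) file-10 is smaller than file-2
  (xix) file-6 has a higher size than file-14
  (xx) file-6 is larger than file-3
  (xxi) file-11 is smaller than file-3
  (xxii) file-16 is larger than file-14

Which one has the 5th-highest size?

Piecing the relations together gives one ordering: file-14 < file-16 < file-11 < file-5 < file-9 < file-17 < file-10 < file-2 < file-15 < file-3 < file-6 < file-4.
The 5th largest is file-2.

file-2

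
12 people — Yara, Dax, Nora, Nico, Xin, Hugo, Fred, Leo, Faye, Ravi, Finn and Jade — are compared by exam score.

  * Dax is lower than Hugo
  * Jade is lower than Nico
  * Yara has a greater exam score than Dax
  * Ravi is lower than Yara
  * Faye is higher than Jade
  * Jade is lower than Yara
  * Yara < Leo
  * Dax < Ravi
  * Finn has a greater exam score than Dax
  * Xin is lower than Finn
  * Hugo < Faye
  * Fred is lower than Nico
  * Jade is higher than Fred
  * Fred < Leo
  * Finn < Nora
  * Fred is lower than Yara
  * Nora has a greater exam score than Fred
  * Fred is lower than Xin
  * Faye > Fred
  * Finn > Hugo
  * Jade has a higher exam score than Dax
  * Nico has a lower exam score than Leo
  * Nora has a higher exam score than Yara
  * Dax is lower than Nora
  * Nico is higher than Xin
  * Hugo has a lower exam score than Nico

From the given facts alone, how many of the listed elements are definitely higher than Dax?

From Dax the given relations immediately reach Ravi, Hugo, Jade, Finn, Yara, Nora.
From those, Faye, Nico, Leo — 9 in total.
Nothing else is reachable above Dax; 9 in all.

9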